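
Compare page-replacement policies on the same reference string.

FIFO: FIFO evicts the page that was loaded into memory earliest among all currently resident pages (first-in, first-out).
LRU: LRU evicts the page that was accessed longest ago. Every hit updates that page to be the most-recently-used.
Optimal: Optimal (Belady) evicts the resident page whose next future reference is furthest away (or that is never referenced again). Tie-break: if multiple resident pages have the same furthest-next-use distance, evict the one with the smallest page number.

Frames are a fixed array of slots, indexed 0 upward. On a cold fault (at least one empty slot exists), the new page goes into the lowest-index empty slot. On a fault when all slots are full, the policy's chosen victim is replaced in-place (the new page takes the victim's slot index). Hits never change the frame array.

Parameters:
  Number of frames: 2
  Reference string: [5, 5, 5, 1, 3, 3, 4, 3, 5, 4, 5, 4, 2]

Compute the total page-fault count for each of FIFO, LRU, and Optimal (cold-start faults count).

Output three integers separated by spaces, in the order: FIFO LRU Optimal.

Answer: 6 7 6

Derivation:
--- FIFO ---
  step 0: ref 5 -> FAULT, frames=[5,-] (faults so far: 1)
  step 1: ref 5 -> HIT, frames=[5,-] (faults so far: 1)
  step 2: ref 5 -> HIT, frames=[5,-] (faults so far: 1)
  step 3: ref 1 -> FAULT, frames=[5,1] (faults so far: 2)
  step 4: ref 3 -> FAULT, evict 5, frames=[3,1] (faults so far: 3)
  step 5: ref 3 -> HIT, frames=[3,1] (faults so far: 3)
  step 6: ref 4 -> FAULT, evict 1, frames=[3,4] (faults so far: 4)
  step 7: ref 3 -> HIT, frames=[3,4] (faults so far: 4)
  step 8: ref 5 -> FAULT, evict 3, frames=[5,4] (faults so far: 5)
  step 9: ref 4 -> HIT, frames=[5,4] (faults so far: 5)
  step 10: ref 5 -> HIT, frames=[5,4] (faults so far: 5)
  step 11: ref 4 -> HIT, frames=[5,4] (faults so far: 5)
  step 12: ref 2 -> FAULT, evict 4, frames=[5,2] (faults so far: 6)
  FIFO total faults: 6
--- LRU ---
  step 0: ref 5 -> FAULT, frames=[5,-] (faults so far: 1)
  step 1: ref 5 -> HIT, frames=[5,-] (faults so far: 1)
  step 2: ref 5 -> HIT, frames=[5,-] (faults so far: 1)
  step 3: ref 1 -> FAULT, frames=[5,1] (faults so far: 2)
  step 4: ref 3 -> FAULT, evict 5, frames=[3,1] (faults so far: 3)
  step 5: ref 3 -> HIT, frames=[3,1] (faults so far: 3)
  step 6: ref 4 -> FAULT, evict 1, frames=[3,4] (faults so far: 4)
  step 7: ref 3 -> HIT, frames=[3,4] (faults so far: 4)
  step 8: ref 5 -> FAULT, evict 4, frames=[3,5] (faults so far: 5)
  step 9: ref 4 -> FAULT, evict 3, frames=[4,5] (faults so far: 6)
  step 10: ref 5 -> HIT, frames=[4,5] (faults so far: 6)
  step 11: ref 4 -> HIT, frames=[4,5] (faults so far: 6)
  step 12: ref 2 -> FAULT, evict 5, frames=[4,2] (faults so far: 7)
  LRU total faults: 7
--- Optimal ---
  step 0: ref 5 -> FAULT, frames=[5,-] (faults so far: 1)
  step 1: ref 5 -> HIT, frames=[5,-] (faults so far: 1)
  step 2: ref 5 -> HIT, frames=[5,-] (faults so far: 1)
  step 3: ref 1 -> FAULT, frames=[5,1] (faults so far: 2)
  step 4: ref 3 -> FAULT, evict 1, frames=[5,3] (faults so far: 3)
  step 5: ref 3 -> HIT, frames=[5,3] (faults so far: 3)
  step 6: ref 4 -> FAULT, evict 5, frames=[4,3] (faults so far: 4)
  step 7: ref 3 -> HIT, frames=[4,3] (faults so far: 4)
  step 8: ref 5 -> FAULT, evict 3, frames=[4,5] (faults so far: 5)
  step 9: ref 4 -> HIT, frames=[4,5] (faults so far: 5)
  step 10: ref 5 -> HIT, frames=[4,5] (faults so far: 5)
  step 11: ref 4 -> HIT, frames=[4,5] (faults so far: 5)
  step 12: ref 2 -> FAULT, evict 4, frames=[2,5] (faults so far: 6)
  Optimal total faults: 6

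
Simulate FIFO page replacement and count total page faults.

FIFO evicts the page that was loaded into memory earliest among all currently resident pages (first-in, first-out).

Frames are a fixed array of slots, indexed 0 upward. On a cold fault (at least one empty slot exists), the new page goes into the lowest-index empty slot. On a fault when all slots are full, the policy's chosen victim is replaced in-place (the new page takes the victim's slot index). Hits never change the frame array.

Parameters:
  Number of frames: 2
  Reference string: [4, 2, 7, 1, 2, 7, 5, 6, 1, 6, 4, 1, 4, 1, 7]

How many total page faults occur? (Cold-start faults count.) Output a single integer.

Answer: 11

Derivation:
Step 0: ref 4 → FAULT, frames=[4,-]
Step 1: ref 2 → FAULT, frames=[4,2]
Step 2: ref 7 → FAULT (evict 4), frames=[7,2]
Step 3: ref 1 → FAULT (evict 2), frames=[7,1]
Step 4: ref 2 → FAULT (evict 7), frames=[2,1]
Step 5: ref 7 → FAULT (evict 1), frames=[2,7]
Step 6: ref 5 → FAULT (evict 2), frames=[5,7]
Step 7: ref 6 → FAULT (evict 7), frames=[5,6]
Step 8: ref 1 → FAULT (evict 5), frames=[1,6]
Step 9: ref 6 → HIT, frames=[1,6]
Step 10: ref 4 → FAULT (evict 6), frames=[1,4]
Step 11: ref 1 → HIT, frames=[1,4]
Step 12: ref 4 → HIT, frames=[1,4]
Step 13: ref 1 → HIT, frames=[1,4]
Step 14: ref 7 → FAULT (evict 1), frames=[7,4]
Total faults: 11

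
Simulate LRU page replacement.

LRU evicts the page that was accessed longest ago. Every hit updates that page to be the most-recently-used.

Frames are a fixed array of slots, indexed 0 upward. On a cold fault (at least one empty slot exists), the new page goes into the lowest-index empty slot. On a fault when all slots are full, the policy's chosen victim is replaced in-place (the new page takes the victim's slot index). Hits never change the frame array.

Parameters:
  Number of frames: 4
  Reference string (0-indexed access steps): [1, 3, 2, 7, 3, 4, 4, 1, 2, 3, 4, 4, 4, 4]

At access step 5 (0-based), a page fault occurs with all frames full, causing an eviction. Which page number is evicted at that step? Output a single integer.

Answer: 1

Derivation:
Step 0: ref 1 -> FAULT, frames=[1,-,-,-]
Step 1: ref 3 -> FAULT, frames=[1,3,-,-]
Step 2: ref 2 -> FAULT, frames=[1,3,2,-]
Step 3: ref 7 -> FAULT, frames=[1,3,2,7]
Step 4: ref 3 -> HIT, frames=[1,3,2,7]
Step 5: ref 4 -> FAULT, evict 1, frames=[4,3,2,7]
At step 5: evicted page 1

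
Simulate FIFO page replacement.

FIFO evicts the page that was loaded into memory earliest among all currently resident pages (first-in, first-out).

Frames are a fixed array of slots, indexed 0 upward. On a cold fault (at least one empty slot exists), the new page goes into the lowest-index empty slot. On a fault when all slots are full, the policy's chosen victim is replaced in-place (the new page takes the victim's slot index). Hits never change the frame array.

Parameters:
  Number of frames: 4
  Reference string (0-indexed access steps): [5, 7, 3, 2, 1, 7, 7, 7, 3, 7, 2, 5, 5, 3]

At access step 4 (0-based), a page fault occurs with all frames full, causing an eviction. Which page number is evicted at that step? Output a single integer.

Step 0: ref 5 -> FAULT, frames=[5,-,-,-]
Step 1: ref 7 -> FAULT, frames=[5,7,-,-]
Step 2: ref 3 -> FAULT, frames=[5,7,3,-]
Step 3: ref 2 -> FAULT, frames=[5,7,3,2]
Step 4: ref 1 -> FAULT, evict 5, frames=[1,7,3,2]
At step 4: evicted page 5

Answer: 5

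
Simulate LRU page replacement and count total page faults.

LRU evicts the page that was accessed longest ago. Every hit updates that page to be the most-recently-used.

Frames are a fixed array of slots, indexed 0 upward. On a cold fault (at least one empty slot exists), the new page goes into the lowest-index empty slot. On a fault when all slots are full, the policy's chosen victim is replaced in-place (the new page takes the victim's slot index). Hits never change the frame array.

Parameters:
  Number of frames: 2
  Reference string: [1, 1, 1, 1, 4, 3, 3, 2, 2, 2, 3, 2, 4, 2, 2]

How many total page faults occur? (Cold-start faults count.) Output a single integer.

Step 0: ref 1 → FAULT, frames=[1,-]
Step 1: ref 1 → HIT, frames=[1,-]
Step 2: ref 1 → HIT, frames=[1,-]
Step 3: ref 1 → HIT, frames=[1,-]
Step 4: ref 4 → FAULT, frames=[1,4]
Step 5: ref 3 → FAULT (evict 1), frames=[3,4]
Step 6: ref 3 → HIT, frames=[3,4]
Step 7: ref 2 → FAULT (evict 4), frames=[3,2]
Step 8: ref 2 → HIT, frames=[3,2]
Step 9: ref 2 → HIT, frames=[3,2]
Step 10: ref 3 → HIT, frames=[3,2]
Step 11: ref 2 → HIT, frames=[3,2]
Step 12: ref 4 → FAULT (evict 3), frames=[4,2]
Step 13: ref 2 → HIT, frames=[4,2]
Step 14: ref 2 → HIT, frames=[4,2]
Total faults: 5

Answer: 5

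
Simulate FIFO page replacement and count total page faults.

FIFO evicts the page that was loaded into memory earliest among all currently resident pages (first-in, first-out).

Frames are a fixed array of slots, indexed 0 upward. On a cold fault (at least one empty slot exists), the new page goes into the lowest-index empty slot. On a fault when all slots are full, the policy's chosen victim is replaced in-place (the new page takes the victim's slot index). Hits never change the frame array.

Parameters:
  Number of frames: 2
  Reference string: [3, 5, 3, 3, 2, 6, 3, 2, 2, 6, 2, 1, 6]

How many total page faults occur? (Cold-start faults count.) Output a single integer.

Answer: 8

Derivation:
Step 0: ref 3 → FAULT, frames=[3,-]
Step 1: ref 5 → FAULT, frames=[3,5]
Step 2: ref 3 → HIT, frames=[3,5]
Step 3: ref 3 → HIT, frames=[3,5]
Step 4: ref 2 → FAULT (evict 3), frames=[2,5]
Step 5: ref 6 → FAULT (evict 5), frames=[2,6]
Step 6: ref 3 → FAULT (evict 2), frames=[3,6]
Step 7: ref 2 → FAULT (evict 6), frames=[3,2]
Step 8: ref 2 → HIT, frames=[3,2]
Step 9: ref 6 → FAULT (evict 3), frames=[6,2]
Step 10: ref 2 → HIT, frames=[6,2]
Step 11: ref 1 → FAULT (evict 2), frames=[6,1]
Step 12: ref 6 → HIT, frames=[6,1]
Total faults: 8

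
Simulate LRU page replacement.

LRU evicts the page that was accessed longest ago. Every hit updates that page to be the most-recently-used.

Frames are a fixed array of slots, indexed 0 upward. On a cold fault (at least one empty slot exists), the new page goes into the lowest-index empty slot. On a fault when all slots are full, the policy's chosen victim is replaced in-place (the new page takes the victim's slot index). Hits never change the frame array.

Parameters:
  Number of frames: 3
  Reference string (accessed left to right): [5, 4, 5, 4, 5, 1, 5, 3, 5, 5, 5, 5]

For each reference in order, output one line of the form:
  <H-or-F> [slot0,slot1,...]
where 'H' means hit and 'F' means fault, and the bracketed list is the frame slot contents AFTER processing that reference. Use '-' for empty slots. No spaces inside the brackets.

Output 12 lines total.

F [5,-,-]
F [5,4,-]
H [5,4,-]
H [5,4,-]
H [5,4,-]
F [5,4,1]
H [5,4,1]
F [5,3,1]
H [5,3,1]
H [5,3,1]
H [5,3,1]
H [5,3,1]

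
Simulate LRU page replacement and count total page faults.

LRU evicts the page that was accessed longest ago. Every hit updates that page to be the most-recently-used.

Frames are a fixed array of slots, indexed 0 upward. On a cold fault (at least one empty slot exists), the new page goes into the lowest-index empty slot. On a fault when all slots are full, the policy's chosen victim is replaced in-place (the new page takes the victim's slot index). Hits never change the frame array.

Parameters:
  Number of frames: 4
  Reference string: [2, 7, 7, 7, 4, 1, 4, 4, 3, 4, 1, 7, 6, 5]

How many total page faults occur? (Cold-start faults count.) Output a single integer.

Step 0: ref 2 → FAULT, frames=[2,-,-,-]
Step 1: ref 7 → FAULT, frames=[2,7,-,-]
Step 2: ref 7 → HIT, frames=[2,7,-,-]
Step 3: ref 7 → HIT, frames=[2,7,-,-]
Step 4: ref 4 → FAULT, frames=[2,7,4,-]
Step 5: ref 1 → FAULT, frames=[2,7,4,1]
Step 6: ref 4 → HIT, frames=[2,7,4,1]
Step 7: ref 4 → HIT, frames=[2,7,4,1]
Step 8: ref 3 → FAULT (evict 2), frames=[3,7,4,1]
Step 9: ref 4 → HIT, frames=[3,7,4,1]
Step 10: ref 1 → HIT, frames=[3,7,4,1]
Step 11: ref 7 → HIT, frames=[3,7,4,1]
Step 12: ref 6 → FAULT (evict 3), frames=[6,7,4,1]
Step 13: ref 5 → FAULT (evict 4), frames=[6,7,5,1]
Total faults: 7

Answer: 7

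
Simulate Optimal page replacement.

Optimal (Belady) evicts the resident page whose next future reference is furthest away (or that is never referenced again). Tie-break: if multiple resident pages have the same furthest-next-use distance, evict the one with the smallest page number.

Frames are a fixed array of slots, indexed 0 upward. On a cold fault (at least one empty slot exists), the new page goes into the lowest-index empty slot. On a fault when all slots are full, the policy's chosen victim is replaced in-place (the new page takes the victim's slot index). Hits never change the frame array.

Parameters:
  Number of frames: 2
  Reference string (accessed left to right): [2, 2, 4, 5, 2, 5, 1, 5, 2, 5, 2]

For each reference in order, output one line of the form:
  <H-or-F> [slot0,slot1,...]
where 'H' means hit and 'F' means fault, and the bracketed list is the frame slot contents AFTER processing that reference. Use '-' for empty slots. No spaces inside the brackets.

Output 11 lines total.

F [2,-]
H [2,-]
F [2,4]
F [2,5]
H [2,5]
H [2,5]
F [1,5]
H [1,5]
F [2,5]
H [2,5]
H [2,5]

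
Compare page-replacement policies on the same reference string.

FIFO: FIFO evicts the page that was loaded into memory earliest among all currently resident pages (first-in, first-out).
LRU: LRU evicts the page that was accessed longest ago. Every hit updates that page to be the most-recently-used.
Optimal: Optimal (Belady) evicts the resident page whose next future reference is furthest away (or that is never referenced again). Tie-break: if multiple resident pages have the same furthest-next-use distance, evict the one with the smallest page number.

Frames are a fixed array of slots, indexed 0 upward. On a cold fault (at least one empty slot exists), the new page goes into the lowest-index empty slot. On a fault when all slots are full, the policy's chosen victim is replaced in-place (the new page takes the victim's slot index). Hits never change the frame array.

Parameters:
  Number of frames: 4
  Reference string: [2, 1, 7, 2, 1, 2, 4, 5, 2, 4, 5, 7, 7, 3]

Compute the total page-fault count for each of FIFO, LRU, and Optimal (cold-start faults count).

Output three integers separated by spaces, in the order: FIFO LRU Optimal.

Answer: 7 7 6

Derivation:
--- FIFO ---
  step 0: ref 2 -> FAULT, frames=[2,-,-,-] (faults so far: 1)
  step 1: ref 1 -> FAULT, frames=[2,1,-,-] (faults so far: 2)
  step 2: ref 7 -> FAULT, frames=[2,1,7,-] (faults so far: 3)
  step 3: ref 2 -> HIT, frames=[2,1,7,-] (faults so far: 3)
  step 4: ref 1 -> HIT, frames=[2,1,7,-] (faults so far: 3)
  step 5: ref 2 -> HIT, frames=[2,1,7,-] (faults so far: 3)
  step 6: ref 4 -> FAULT, frames=[2,1,7,4] (faults so far: 4)
  step 7: ref 5 -> FAULT, evict 2, frames=[5,1,7,4] (faults so far: 5)
  step 8: ref 2 -> FAULT, evict 1, frames=[5,2,7,4] (faults so far: 6)
  step 9: ref 4 -> HIT, frames=[5,2,7,4] (faults so far: 6)
  step 10: ref 5 -> HIT, frames=[5,2,7,4] (faults so far: 6)
  step 11: ref 7 -> HIT, frames=[5,2,7,4] (faults so far: 6)
  step 12: ref 7 -> HIT, frames=[5,2,7,4] (faults so far: 6)
  step 13: ref 3 -> FAULT, evict 7, frames=[5,2,3,4] (faults so far: 7)
  FIFO total faults: 7
--- LRU ---
  step 0: ref 2 -> FAULT, frames=[2,-,-,-] (faults so far: 1)
  step 1: ref 1 -> FAULT, frames=[2,1,-,-] (faults so far: 2)
  step 2: ref 7 -> FAULT, frames=[2,1,7,-] (faults so far: 3)
  step 3: ref 2 -> HIT, frames=[2,1,7,-] (faults so far: 3)
  step 4: ref 1 -> HIT, frames=[2,1,7,-] (faults so far: 3)
  step 5: ref 2 -> HIT, frames=[2,1,7,-] (faults so far: 3)
  step 6: ref 4 -> FAULT, frames=[2,1,7,4] (faults so far: 4)
  step 7: ref 5 -> FAULT, evict 7, frames=[2,1,5,4] (faults so far: 5)
  step 8: ref 2 -> HIT, frames=[2,1,5,4] (faults so far: 5)
  step 9: ref 4 -> HIT, frames=[2,1,5,4] (faults so far: 5)
  step 10: ref 5 -> HIT, frames=[2,1,5,4] (faults so far: 5)
  step 11: ref 7 -> FAULT, evict 1, frames=[2,7,5,4] (faults so far: 6)
  step 12: ref 7 -> HIT, frames=[2,7,5,4] (faults so far: 6)
  step 13: ref 3 -> FAULT, evict 2, frames=[3,7,5,4] (faults so far: 7)
  LRU total faults: 7
--- Optimal ---
  step 0: ref 2 -> FAULT, frames=[2,-,-,-] (faults so far: 1)
  step 1: ref 1 -> FAULT, frames=[2,1,-,-] (faults so far: 2)
  step 2: ref 7 -> FAULT, frames=[2,1,7,-] (faults so far: 3)
  step 3: ref 2 -> HIT, frames=[2,1,7,-] (faults so far: 3)
  step 4: ref 1 -> HIT, frames=[2,1,7,-] (faults so far: 3)
  step 5: ref 2 -> HIT, frames=[2,1,7,-] (faults so far: 3)
  step 6: ref 4 -> FAULT, frames=[2,1,7,4] (faults so far: 4)
  step 7: ref 5 -> FAULT, evict 1, frames=[2,5,7,4] (faults so far: 5)
  step 8: ref 2 -> HIT, frames=[2,5,7,4] (faults so far: 5)
  step 9: ref 4 -> HIT, frames=[2,5,7,4] (faults so far: 5)
  step 10: ref 5 -> HIT, frames=[2,5,7,4] (faults so far: 5)
  step 11: ref 7 -> HIT, frames=[2,5,7,4] (faults so far: 5)
  step 12: ref 7 -> HIT, frames=[2,5,7,4] (faults so far: 5)
  step 13: ref 3 -> FAULT, evict 2, frames=[3,5,7,4] (faults so far: 6)
  Optimal total faults: 6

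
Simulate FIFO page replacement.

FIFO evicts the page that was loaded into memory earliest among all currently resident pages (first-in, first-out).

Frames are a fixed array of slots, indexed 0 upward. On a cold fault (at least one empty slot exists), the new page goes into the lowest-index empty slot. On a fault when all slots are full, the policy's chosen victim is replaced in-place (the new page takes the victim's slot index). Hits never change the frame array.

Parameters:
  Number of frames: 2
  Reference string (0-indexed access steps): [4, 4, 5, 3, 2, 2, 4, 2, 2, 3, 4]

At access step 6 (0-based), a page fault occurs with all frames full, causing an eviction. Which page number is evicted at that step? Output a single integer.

Step 0: ref 4 -> FAULT, frames=[4,-]
Step 1: ref 4 -> HIT, frames=[4,-]
Step 2: ref 5 -> FAULT, frames=[4,5]
Step 3: ref 3 -> FAULT, evict 4, frames=[3,5]
Step 4: ref 2 -> FAULT, evict 5, frames=[3,2]
Step 5: ref 2 -> HIT, frames=[3,2]
Step 6: ref 4 -> FAULT, evict 3, frames=[4,2]
At step 6: evicted page 3

Answer: 3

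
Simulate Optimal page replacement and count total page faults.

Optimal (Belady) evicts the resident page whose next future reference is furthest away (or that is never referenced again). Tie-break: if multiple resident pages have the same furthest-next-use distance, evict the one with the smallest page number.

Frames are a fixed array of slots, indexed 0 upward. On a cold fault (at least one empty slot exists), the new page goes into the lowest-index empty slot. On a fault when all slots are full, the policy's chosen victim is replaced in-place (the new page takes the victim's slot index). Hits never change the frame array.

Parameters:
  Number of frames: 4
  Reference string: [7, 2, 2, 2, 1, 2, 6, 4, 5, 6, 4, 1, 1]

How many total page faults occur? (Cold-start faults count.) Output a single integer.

Step 0: ref 7 → FAULT, frames=[7,-,-,-]
Step 1: ref 2 → FAULT, frames=[7,2,-,-]
Step 2: ref 2 → HIT, frames=[7,2,-,-]
Step 3: ref 2 → HIT, frames=[7,2,-,-]
Step 4: ref 1 → FAULT, frames=[7,2,1,-]
Step 5: ref 2 → HIT, frames=[7,2,1,-]
Step 6: ref 6 → FAULT, frames=[7,2,1,6]
Step 7: ref 4 → FAULT (evict 2), frames=[7,4,1,6]
Step 8: ref 5 → FAULT (evict 7), frames=[5,4,1,6]
Step 9: ref 6 → HIT, frames=[5,4,1,6]
Step 10: ref 4 → HIT, frames=[5,4,1,6]
Step 11: ref 1 → HIT, frames=[5,4,1,6]
Step 12: ref 1 → HIT, frames=[5,4,1,6]
Total faults: 6

Answer: 6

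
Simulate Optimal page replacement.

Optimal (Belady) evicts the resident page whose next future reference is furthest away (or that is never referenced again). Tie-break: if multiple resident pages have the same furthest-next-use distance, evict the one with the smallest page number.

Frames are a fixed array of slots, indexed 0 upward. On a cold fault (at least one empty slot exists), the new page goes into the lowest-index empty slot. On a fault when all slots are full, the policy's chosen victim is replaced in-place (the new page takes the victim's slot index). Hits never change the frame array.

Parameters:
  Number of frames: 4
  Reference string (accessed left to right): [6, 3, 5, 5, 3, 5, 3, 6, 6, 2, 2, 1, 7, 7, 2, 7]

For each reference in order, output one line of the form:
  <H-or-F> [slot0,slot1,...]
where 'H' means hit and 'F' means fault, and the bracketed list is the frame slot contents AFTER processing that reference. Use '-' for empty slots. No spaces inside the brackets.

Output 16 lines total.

F [6,-,-,-]
F [6,3,-,-]
F [6,3,5,-]
H [6,3,5,-]
H [6,3,5,-]
H [6,3,5,-]
H [6,3,5,-]
H [6,3,5,-]
H [6,3,5,-]
F [6,3,5,2]
H [6,3,5,2]
F [6,1,5,2]
F [6,7,5,2]
H [6,7,5,2]
H [6,7,5,2]
H [6,7,5,2]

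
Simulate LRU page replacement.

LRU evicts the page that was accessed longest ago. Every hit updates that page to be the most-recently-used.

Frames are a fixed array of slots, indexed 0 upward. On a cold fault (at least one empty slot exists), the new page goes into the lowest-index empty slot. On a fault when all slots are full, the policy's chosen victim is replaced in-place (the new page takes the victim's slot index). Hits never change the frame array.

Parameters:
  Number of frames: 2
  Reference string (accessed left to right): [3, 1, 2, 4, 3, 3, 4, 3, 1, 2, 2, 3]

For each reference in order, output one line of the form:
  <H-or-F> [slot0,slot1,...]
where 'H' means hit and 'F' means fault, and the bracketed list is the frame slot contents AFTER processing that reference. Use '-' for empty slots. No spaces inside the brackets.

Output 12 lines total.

F [3,-]
F [3,1]
F [2,1]
F [2,4]
F [3,4]
H [3,4]
H [3,4]
H [3,4]
F [3,1]
F [2,1]
H [2,1]
F [2,3]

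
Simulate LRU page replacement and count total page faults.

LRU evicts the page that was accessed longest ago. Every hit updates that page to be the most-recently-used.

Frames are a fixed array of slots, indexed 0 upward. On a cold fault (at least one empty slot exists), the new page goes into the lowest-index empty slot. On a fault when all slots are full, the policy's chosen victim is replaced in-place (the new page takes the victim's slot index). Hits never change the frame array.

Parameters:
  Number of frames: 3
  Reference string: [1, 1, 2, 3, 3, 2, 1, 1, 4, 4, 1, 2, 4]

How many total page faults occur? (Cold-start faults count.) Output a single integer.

Step 0: ref 1 → FAULT, frames=[1,-,-]
Step 1: ref 1 → HIT, frames=[1,-,-]
Step 2: ref 2 → FAULT, frames=[1,2,-]
Step 3: ref 3 → FAULT, frames=[1,2,3]
Step 4: ref 3 → HIT, frames=[1,2,3]
Step 5: ref 2 → HIT, frames=[1,2,3]
Step 6: ref 1 → HIT, frames=[1,2,3]
Step 7: ref 1 → HIT, frames=[1,2,3]
Step 8: ref 4 → FAULT (evict 3), frames=[1,2,4]
Step 9: ref 4 → HIT, frames=[1,2,4]
Step 10: ref 1 → HIT, frames=[1,2,4]
Step 11: ref 2 → HIT, frames=[1,2,4]
Step 12: ref 4 → HIT, frames=[1,2,4]
Total faults: 4

Answer: 4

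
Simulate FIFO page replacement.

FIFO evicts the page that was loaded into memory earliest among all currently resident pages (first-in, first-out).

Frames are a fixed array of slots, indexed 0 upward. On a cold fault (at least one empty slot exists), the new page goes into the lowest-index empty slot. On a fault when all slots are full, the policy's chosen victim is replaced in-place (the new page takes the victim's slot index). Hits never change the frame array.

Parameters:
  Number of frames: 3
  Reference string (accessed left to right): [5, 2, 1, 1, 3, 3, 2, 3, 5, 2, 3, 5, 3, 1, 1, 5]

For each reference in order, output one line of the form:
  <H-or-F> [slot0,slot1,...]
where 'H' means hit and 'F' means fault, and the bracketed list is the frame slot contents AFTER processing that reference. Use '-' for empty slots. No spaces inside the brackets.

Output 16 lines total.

F [5,-,-]
F [5,2,-]
F [5,2,1]
H [5,2,1]
F [3,2,1]
H [3,2,1]
H [3,2,1]
H [3,2,1]
F [3,5,1]
F [3,5,2]
H [3,5,2]
H [3,5,2]
H [3,5,2]
F [1,5,2]
H [1,5,2]
H [1,5,2]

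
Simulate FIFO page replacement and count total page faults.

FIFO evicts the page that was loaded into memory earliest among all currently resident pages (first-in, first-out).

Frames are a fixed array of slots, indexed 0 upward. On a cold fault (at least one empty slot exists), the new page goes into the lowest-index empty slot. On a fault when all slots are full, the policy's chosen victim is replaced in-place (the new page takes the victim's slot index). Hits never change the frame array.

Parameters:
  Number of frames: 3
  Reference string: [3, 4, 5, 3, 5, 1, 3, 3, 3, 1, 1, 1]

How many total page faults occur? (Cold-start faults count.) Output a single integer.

Step 0: ref 3 → FAULT, frames=[3,-,-]
Step 1: ref 4 → FAULT, frames=[3,4,-]
Step 2: ref 5 → FAULT, frames=[3,4,5]
Step 3: ref 3 → HIT, frames=[3,4,5]
Step 4: ref 5 → HIT, frames=[3,4,5]
Step 5: ref 1 → FAULT (evict 3), frames=[1,4,5]
Step 6: ref 3 → FAULT (evict 4), frames=[1,3,5]
Step 7: ref 3 → HIT, frames=[1,3,5]
Step 8: ref 3 → HIT, frames=[1,3,5]
Step 9: ref 1 → HIT, frames=[1,3,5]
Step 10: ref 1 → HIT, frames=[1,3,5]
Step 11: ref 1 → HIT, frames=[1,3,5]
Total faults: 5

Answer: 5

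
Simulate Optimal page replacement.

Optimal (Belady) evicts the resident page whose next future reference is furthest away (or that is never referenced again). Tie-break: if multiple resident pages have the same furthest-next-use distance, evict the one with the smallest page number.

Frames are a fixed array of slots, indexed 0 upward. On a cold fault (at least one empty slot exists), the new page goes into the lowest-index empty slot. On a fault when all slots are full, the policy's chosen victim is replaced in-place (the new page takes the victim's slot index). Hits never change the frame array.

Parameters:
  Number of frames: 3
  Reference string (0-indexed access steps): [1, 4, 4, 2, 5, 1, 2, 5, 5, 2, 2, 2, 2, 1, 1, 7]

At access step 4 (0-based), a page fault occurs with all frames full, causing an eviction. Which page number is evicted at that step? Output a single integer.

Answer: 4

Derivation:
Step 0: ref 1 -> FAULT, frames=[1,-,-]
Step 1: ref 4 -> FAULT, frames=[1,4,-]
Step 2: ref 4 -> HIT, frames=[1,4,-]
Step 3: ref 2 -> FAULT, frames=[1,4,2]
Step 4: ref 5 -> FAULT, evict 4, frames=[1,5,2]
At step 4: evicted page 4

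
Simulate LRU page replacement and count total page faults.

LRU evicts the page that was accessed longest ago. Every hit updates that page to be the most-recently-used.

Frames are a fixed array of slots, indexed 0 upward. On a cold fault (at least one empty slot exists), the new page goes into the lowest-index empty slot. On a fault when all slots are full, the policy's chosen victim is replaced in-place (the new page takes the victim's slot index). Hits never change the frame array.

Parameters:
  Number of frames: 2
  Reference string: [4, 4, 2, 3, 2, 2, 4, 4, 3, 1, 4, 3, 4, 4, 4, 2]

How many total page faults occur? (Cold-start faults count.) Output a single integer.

Answer: 9

Derivation:
Step 0: ref 4 → FAULT, frames=[4,-]
Step 1: ref 4 → HIT, frames=[4,-]
Step 2: ref 2 → FAULT, frames=[4,2]
Step 3: ref 3 → FAULT (evict 4), frames=[3,2]
Step 4: ref 2 → HIT, frames=[3,2]
Step 5: ref 2 → HIT, frames=[3,2]
Step 6: ref 4 → FAULT (evict 3), frames=[4,2]
Step 7: ref 4 → HIT, frames=[4,2]
Step 8: ref 3 → FAULT (evict 2), frames=[4,3]
Step 9: ref 1 → FAULT (evict 4), frames=[1,3]
Step 10: ref 4 → FAULT (evict 3), frames=[1,4]
Step 11: ref 3 → FAULT (evict 1), frames=[3,4]
Step 12: ref 4 → HIT, frames=[3,4]
Step 13: ref 4 → HIT, frames=[3,4]
Step 14: ref 4 → HIT, frames=[3,4]
Step 15: ref 2 → FAULT (evict 3), frames=[2,4]
Total faults: 9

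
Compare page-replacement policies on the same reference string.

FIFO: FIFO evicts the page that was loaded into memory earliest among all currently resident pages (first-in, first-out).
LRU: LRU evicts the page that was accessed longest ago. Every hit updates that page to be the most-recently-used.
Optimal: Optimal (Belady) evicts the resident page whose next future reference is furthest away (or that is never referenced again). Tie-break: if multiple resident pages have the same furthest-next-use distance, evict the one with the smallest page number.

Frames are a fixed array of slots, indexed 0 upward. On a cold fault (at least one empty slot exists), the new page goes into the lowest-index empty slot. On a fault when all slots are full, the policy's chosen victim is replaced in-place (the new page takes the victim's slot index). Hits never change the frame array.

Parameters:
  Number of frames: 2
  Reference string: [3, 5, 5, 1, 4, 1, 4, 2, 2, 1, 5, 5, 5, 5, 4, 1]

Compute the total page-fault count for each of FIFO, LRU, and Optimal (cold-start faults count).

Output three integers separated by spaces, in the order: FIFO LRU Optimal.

Answer: 9 9 7

Derivation:
--- FIFO ---
  step 0: ref 3 -> FAULT, frames=[3,-] (faults so far: 1)
  step 1: ref 5 -> FAULT, frames=[3,5] (faults so far: 2)
  step 2: ref 5 -> HIT, frames=[3,5] (faults so far: 2)
  step 3: ref 1 -> FAULT, evict 3, frames=[1,5] (faults so far: 3)
  step 4: ref 4 -> FAULT, evict 5, frames=[1,4] (faults so far: 4)
  step 5: ref 1 -> HIT, frames=[1,4] (faults so far: 4)
  step 6: ref 4 -> HIT, frames=[1,4] (faults so far: 4)
  step 7: ref 2 -> FAULT, evict 1, frames=[2,4] (faults so far: 5)
  step 8: ref 2 -> HIT, frames=[2,4] (faults so far: 5)
  step 9: ref 1 -> FAULT, evict 4, frames=[2,1] (faults so far: 6)
  step 10: ref 5 -> FAULT, evict 2, frames=[5,1] (faults so far: 7)
  step 11: ref 5 -> HIT, frames=[5,1] (faults so far: 7)
  step 12: ref 5 -> HIT, frames=[5,1] (faults so far: 7)
  step 13: ref 5 -> HIT, frames=[5,1] (faults so far: 7)
  step 14: ref 4 -> FAULT, evict 1, frames=[5,4] (faults so far: 8)
  step 15: ref 1 -> FAULT, evict 5, frames=[1,4] (faults so far: 9)
  FIFO total faults: 9
--- LRU ---
  step 0: ref 3 -> FAULT, frames=[3,-] (faults so far: 1)
  step 1: ref 5 -> FAULT, frames=[3,5] (faults so far: 2)
  step 2: ref 5 -> HIT, frames=[3,5] (faults so far: 2)
  step 3: ref 1 -> FAULT, evict 3, frames=[1,5] (faults so far: 3)
  step 4: ref 4 -> FAULT, evict 5, frames=[1,4] (faults so far: 4)
  step 5: ref 1 -> HIT, frames=[1,4] (faults so far: 4)
  step 6: ref 4 -> HIT, frames=[1,4] (faults so far: 4)
  step 7: ref 2 -> FAULT, evict 1, frames=[2,4] (faults so far: 5)
  step 8: ref 2 -> HIT, frames=[2,4] (faults so far: 5)
  step 9: ref 1 -> FAULT, evict 4, frames=[2,1] (faults so far: 6)
  step 10: ref 5 -> FAULT, evict 2, frames=[5,1] (faults so far: 7)
  step 11: ref 5 -> HIT, frames=[5,1] (faults so far: 7)
  step 12: ref 5 -> HIT, frames=[5,1] (faults so far: 7)
  step 13: ref 5 -> HIT, frames=[5,1] (faults so far: 7)
  step 14: ref 4 -> FAULT, evict 1, frames=[5,4] (faults so far: 8)
  step 15: ref 1 -> FAULT, evict 5, frames=[1,4] (faults so far: 9)
  LRU total faults: 9
--- Optimal ---
  step 0: ref 3 -> FAULT, frames=[3,-] (faults so far: 1)
  step 1: ref 5 -> FAULT, frames=[3,5] (faults so far: 2)
  step 2: ref 5 -> HIT, frames=[3,5] (faults so far: 2)
  step 3: ref 1 -> FAULT, evict 3, frames=[1,5] (faults so far: 3)
  step 4: ref 4 -> FAULT, evict 5, frames=[1,4] (faults so far: 4)
  step 5: ref 1 -> HIT, frames=[1,4] (faults so far: 4)
  step 6: ref 4 -> HIT, frames=[1,4] (faults so far: 4)
  step 7: ref 2 -> FAULT, evict 4, frames=[1,2] (faults so far: 5)
  step 8: ref 2 -> HIT, frames=[1,2] (faults so far: 5)
  step 9: ref 1 -> HIT, frames=[1,2] (faults so far: 5)
  step 10: ref 5 -> FAULT, evict 2, frames=[1,5] (faults so far: 6)
  step 11: ref 5 -> HIT, frames=[1,5] (faults so far: 6)
  step 12: ref 5 -> HIT, frames=[1,5] (faults so far: 6)
  step 13: ref 5 -> HIT, frames=[1,5] (faults so far: 6)
  step 14: ref 4 -> FAULT, evict 5, frames=[1,4] (faults so far: 7)
  step 15: ref 1 -> HIT, frames=[1,4] (faults so far: 7)
  Optimal total faults: 7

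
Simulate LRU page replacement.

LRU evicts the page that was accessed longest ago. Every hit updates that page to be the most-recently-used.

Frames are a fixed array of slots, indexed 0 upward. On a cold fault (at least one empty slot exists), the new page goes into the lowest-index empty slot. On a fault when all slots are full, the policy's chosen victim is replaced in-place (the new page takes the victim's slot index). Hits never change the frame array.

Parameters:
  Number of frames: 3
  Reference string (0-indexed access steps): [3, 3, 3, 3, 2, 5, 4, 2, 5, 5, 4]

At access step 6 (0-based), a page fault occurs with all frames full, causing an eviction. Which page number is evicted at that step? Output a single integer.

Answer: 3

Derivation:
Step 0: ref 3 -> FAULT, frames=[3,-,-]
Step 1: ref 3 -> HIT, frames=[3,-,-]
Step 2: ref 3 -> HIT, frames=[3,-,-]
Step 3: ref 3 -> HIT, frames=[3,-,-]
Step 4: ref 2 -> FAULT, frames=[3,2,-]
Step 5: ref 5 -> FAULT, frames=[3,2,5]
Step 6: ref 4 -> FAULT, evict 3, frames=[4,2,5]
At step 6: evicted page 3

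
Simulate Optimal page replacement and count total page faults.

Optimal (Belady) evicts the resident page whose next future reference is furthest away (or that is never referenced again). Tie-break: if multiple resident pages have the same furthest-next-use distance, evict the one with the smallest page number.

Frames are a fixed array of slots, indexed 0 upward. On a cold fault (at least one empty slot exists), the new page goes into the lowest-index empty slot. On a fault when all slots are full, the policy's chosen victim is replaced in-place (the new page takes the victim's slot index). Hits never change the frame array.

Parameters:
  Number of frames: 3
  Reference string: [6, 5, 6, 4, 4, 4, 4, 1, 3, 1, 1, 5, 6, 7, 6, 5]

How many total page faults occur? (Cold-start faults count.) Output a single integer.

Step 0: ref 6 → FAULT, frames=[6,-,-]
Step 1: ref 5 → FAULT, frames=[6,5,-]
Step 2: ref 6 → HIT, frames=[6,5,-]
Step 3: ref 4 → FAULT, frames=[6,5,4]
Step 4: ref 4 → HIT, frames=[6,5,4]
Step 5: ref 4 → HIT, frames=[6,5,4]
Step 6: ref 4 → HIT, frames=[6,5,4]
Step 7: ref 1 → FAULT (evict 4), frames=[6,5,1]
Step 8: ref 3 → FAULT (evict 6), frames=[3,5,1]
Step 9: ref 1 → HIT, frames=[3,5,1]
Step 10: ref 1 → HIT, frames=[3,5,1]
Step 11: ref 5 → HIT, frames=[3,5,1]
Step 12: ref 6 → FAULT (evict 1), frames=[3,5,6]
Step 13: ref 7 → FAULT (evict 3), frames=[7,5,6]
Step 14: ref 6 → HIT, frames=[7,5,6]
Step 15: ref 5 → HIT, frames=[7,5,6]
Total faults: 7

Answer: 7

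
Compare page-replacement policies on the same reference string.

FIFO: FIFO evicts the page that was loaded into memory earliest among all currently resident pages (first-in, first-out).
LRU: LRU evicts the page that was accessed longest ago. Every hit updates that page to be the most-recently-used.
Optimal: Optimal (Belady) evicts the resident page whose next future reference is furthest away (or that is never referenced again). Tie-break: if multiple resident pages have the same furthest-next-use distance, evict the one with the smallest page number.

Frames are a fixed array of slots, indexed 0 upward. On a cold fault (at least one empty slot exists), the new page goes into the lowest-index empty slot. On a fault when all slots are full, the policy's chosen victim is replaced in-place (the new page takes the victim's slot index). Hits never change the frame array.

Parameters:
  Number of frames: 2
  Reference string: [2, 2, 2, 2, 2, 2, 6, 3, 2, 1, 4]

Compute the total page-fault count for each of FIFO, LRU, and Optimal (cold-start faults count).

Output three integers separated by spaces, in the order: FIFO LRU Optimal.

--- FIFO ---
  step 0: ref 2 -> FAULT, frames=[2,-] (faults so far: 1)
  step 1: ref 2 -> HIT, frames=[2,-] (faults so far: 1)
  step 2: ref 2 -> HIT, frames=[2,-] (faults so far: 1)
  step 3: ref 2 -> HIT, frames=[2,-] (faults so far: 1)
  step 4: ref 2 -> HIT, frames=[2,-] (faults so far: 1)
  step 5: ref 2 -> HIT, frames=[2,-] (faults so far: 1)
  step 6: ref 6 -> FAULT, frames=[2,6] (faults so far: 2)
  step 7: ref 3 -> FAULT, evict 2, frames=[3,6] (faults so far: 3)
  step 8: ref 2 -> FAULT, evict 6, frames=[3,2] (faults so far: 4)
  step 9: ref 1 -> FAULT, evict 3, frames=[1,2] (faults so far: 5)
  step 10: ref 4 -> FAULT, evict 2, frames=[1,4] (faults so far: 6)
  FIFO total faults: 6
--- LRU ---
  step 0: ref 2 -> FAULT, frames=[2,-] (faults so far: 1)
  step 1: ref 2 -> HIT, frames=[2,-] (faults so far: 1)
  step 2: ref 2 -> HIT, frames=[2,-] (faults so far: 1)
  step 3: ref 2 -> HIT, frames=[2,-] (faults so far: 1)
  step 4: ref 2 -> HIT, frames=[2,-] (faults so far: 1)
  step 5: ref 2 -> HIT, frames=[2,-] (faults so far: 1)
  step 6: ref 6 -> FAULT, frames=[2,6] (faults so far: 2)
  step 7: ref 3 -> FAULT, evict 2, frames=[3,6] (faults so far: 3)
  step 8: ref 2 -> FAULT, evict 6, frames=[3,2] (faults so far: 4)
  step 9: ref 1 -> FAULT, evict 3, frames=[1,2] (faults so far: 5)
  step 10: ref 4 -> FAULT, evict 2, frames=[1,4] (faults so far: 6)
  LRU total faults: 6
--- Optimal ---
  step 0: ref 2 -> FAULT, frames=[2,-] (faults so far: 1)
  step 1: ref 2 -> HIT, frames=[2,-] (faults so far: 1)
  step 2: ref 2 -> HIT, frames=[2,-] (faults so far: 1)
  step 3: ref 2 -> HIT, frames=[2,-] (faults so far: 1)
  step 4: ref 2 -> HIT, frames=[2,-] (faults so far: 1)
  step 5: ref 2 -> HIT, frames=[2,-] (faults so far: 1)
  step 6: ref 6 -> FAULT, frames=[2,6] (faults so far: 2)
  step 7: ref 3 -> FAULT, evict 6, frames=[2,3] (faults so far: 3)
  step 8: ref 2 -> HIT, frames=[2,3] (faults so far: 3)
  step 9: ref 1 -> FAULT, evict 2, frames=[1,3] (faults so far: 4)
  step 10: ref 4 -> FAULT, evict 1, frames=[4,3] (faults so far: 5)
  Optimal total faults: 5

Answer: 6 6 5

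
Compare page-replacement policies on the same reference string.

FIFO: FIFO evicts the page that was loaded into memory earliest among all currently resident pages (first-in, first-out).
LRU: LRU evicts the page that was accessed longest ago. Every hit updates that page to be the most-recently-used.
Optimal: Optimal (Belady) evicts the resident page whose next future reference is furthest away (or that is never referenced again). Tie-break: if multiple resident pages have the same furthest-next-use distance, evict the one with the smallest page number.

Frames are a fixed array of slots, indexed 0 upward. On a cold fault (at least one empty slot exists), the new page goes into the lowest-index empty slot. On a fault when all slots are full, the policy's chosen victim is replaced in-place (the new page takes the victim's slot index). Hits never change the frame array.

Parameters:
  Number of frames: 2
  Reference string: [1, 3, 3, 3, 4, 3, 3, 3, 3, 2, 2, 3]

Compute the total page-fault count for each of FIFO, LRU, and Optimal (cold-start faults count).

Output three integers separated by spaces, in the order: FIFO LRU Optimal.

--- FIFO ---
  step 0: ref 1 -> FAULT, frames=[1,-] (faults so far: 1)
  step 1: ref 3 -> FAULT, frames=[1,3] (faults so far: 2)
  step 2: ref 3 -> HIT, frames=[1,3] (faults so far: 2)
  step 3: ref 3 -> HIT, frames=[1,3] (faults so far: 2)
  step 4: ref 4 -> FAULT, evict 1, frames=[4,3] (faults so far: 3)
  step 5: ref 3 -> HIT, frames=[4,3] (faults so far: 3)
  step 6: ref 3 -> HIT, frames=[4,3] (faults so far: 3)
  step 7: ref 3 -> HIT, frames=[4,3] (faults so far: 3)
  step 8: ref 3 -> HIT, frames=[4,3] (faults so far: 3)
  step 9: ref 2 -> FAULT, evict 3, frames=[4,2] (faults so far: 4)
  step 10: ref 2 -> HIT, frames=[4,2] (faults so far: 4)
  step 11: ref 3 -> FAULT, evict 4, frames=[3,2] (faults so far: 5)
  FIFO total faults: 5
--- LRU ---
  step 0: ref 1 -> FAULT, frames=[1,-] (faults so far: 1)
  step 1: ref 3 -> FAULT, frames=[1,3] (faults so far: 2)
  step 2: ref 3 -> HIT, frames=[1,3] (faults so far: 2)
  step 3: ref 3 -> HIT, frames=[1,3] (faults so far: 2)
  step 4: ref 4 -> FAULT, evict 1, frames=[4,3] (faults so far: 3)
  step 5: ref 3 -> HIT, frames=[4,3] (faults so far: 3)
  step 6: ref 3 -> HIT, frames=[4,3] (faults so far: 3)
  step 7: ref 3 -> HIT, frames=[4,3] (faults so far: 3)
  step 8: ref 3 -> HIT, frames=[4,3] (faults so far: 3)
  step 9: ref 2 -> FAULT, evict 4, frames=[2,3] (faults so far: 4)
  step 10: ref 2 -> HIT, frames=[2,3] (faults so far: 4)
  step 11: ref 3 -> HIT, frames=[2,3] (faults so far: 4)
  LRU total faults: 4
--- Optimal ---
  step 0: ref 1 -> FAULT, frames=[1,-] (faults so far: 1)
  step 1: ref 3 -> FAULT, frames=[1,3] (faults so far: 2)
  step 2: ref 3 -> HIT, frames=[1,3] (faults so far: 2)
  step 3: ref 3 -> HIT, frames=[1,3] (faults so far: 2)
  step 4: ref 4 -> FAULT, evict 1, frames=[4,3] (faults so far: 3)
  step 5: ref 3 -> HIT, frames=[4,3] (faults so far: 3)
  step 6: ref 3 -> HIT, frames=[4,3] (faults so far: 3)
  step 7: ref 3 -> HIT, frames=[4,3] (faults so far: 3)
  step 8: ref 3 -> HIT, frames=[4,3] (faults so far: 3)
  step 9: ref 2 -> FAULT, evict 4, frames=[2,3] (faults so far: 4)
  step 10: ref 2 -> HIT, frames=[2,3] (faults so far: 4)
  step 11: ref 3 -> HIT, frames=[2,3] (faults so far: 4)
  Optimal total faults: 4

Answer: 5 4 4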